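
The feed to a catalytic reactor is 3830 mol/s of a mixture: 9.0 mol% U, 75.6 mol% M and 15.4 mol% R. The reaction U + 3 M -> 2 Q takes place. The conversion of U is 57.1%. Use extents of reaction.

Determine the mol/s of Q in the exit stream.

U reacted = 0.571 × 344.7 = 196.8 mol/s; ν_U = −1, so ξ = 196.8/1 = 196.8 mol/s.
Outlet amounts (n = n₀ + ν ξ):
  U: 344.7 − 1(196.8) = 147.9
  M: 2895 − 3(196.8) = 2305
  Q: 0 + 2(196.8) = 393.6
  R: 589.8 (inert)

394 mol/s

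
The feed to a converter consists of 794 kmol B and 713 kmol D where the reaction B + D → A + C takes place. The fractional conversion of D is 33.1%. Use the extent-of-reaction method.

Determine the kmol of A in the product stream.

236 kmol

D reacted = 0.331 × 713 = 236 kmol; ν_D = −1, so ξ = 236/1 = 236 kmol.
Outlet amounts (n = n₀ + ν ξ):
  B: 794 − 1(236) = 558
  D: 713 − 1(236) = 477
  A: 0 + 1(236) = 236
  C: 0 + 1(236) = 236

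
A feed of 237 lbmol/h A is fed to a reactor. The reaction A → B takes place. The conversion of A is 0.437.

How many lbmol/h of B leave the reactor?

104 lbmol/h

A reacted = 0.437 × 237 = 103.6 lbmol/h; ν_A = −1, so ξ = 103.6/1 = 103.6 lbmol/h.
Outlet amounts (n = n₀ + ν ξ):
  A: 237 − 1(103.6) = 133.4
  B: 0 + 1(103.6) = 103.6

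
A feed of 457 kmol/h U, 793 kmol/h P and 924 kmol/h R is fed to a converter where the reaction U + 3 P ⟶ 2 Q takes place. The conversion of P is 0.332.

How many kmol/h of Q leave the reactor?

P reacted = 0.332 × 793 = 263.3 kmol/h; ν_P = −3, so ξ = 263.3/3 = 87.76 kmol/h.
Outlet amounts (n = n₀ + ν ξ):
  U: 457 − 1(87.76) = 369.2
  P: 793 − 3(87.76) = 529.7
  Q: 0 + 2(87.76) = 175.5
  R: 924 (inert)

176 kmol/h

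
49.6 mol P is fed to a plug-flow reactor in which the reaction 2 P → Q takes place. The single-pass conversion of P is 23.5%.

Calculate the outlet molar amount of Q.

P reacted = 0.235 × 49.6 = 11.66 mol; ν_P = −2, so ξ = 11.66/2 = 5.828 mol.
Outlet amounts (n = n₀ + ν ξ):
  P: 49.6 − 2(5.828) = 37.94
  Q: 0 + 1(5.828) = 5.828

5.83 mol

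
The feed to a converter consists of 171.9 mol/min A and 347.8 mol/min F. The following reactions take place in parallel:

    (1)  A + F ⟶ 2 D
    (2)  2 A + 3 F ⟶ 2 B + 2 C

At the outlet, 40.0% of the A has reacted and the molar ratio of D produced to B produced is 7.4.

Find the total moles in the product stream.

512 mol/min

Conversion of A: A consumed = 0.4 × 171.9 = 68.76 mol/min = 1ξ₁ + 2ξ₂.
Selectivity: 2ξ₁ / (2ξ₂) = 7.4 → ξ₁ = 7.4 ξ₂.
Substitute: (1·7.4 + 2) ξ₂ = 68.76 → ξ₂ = 7.315 mol/min, ξ₁ = 54.13 mol/min.
Outlet amounts (n = n₀ + Σ ν·ξ):
  A: 171.9 − 1(54.13) − 2(7.315) = 103.1
  F: 347.8 − 1(54.13) − 3(7.315) = 271.7
  D: 0 + 2(54.13) = 108.3
  B: 0 + 2(7.315) = 14.63
  C: 0 + 2(7.315) = 14.63
Total out = 103.1 + 271.7 + 108.3 + 14.63 + 14.63 = 512.4 mol/min.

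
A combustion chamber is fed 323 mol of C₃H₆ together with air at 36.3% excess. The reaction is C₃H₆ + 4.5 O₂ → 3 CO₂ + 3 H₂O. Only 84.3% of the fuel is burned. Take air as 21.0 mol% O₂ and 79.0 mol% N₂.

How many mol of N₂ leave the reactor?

Stoichiometric O₂ = 4.5 × 323 = 1454 mol; O₂ fed = 1454 × 1.363 = 1981 mol.
N₂ fed = 1981 × 79/21 = 7453 mol.
Fuel reacted = 0.843 × 323 → ξ = 272.3 mol.
Outlet (n = n₀ + ν ξ):
  C₃H₆: 323 − 1(272.3) = 50.71
  O₂: 1981 − 4.5(272.3) = 755.8
  N₂: 7453 (inert)
  CO₂: 0 + 3(272.3) = 816.9
  H₂O: 0 + 3(272.3) = 816.9

7450 mol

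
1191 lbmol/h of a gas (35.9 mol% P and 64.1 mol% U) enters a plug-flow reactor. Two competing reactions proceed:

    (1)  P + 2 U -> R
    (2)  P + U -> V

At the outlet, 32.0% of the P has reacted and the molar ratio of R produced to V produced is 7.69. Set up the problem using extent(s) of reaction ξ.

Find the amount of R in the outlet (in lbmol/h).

Conversion of P: P consumed = 0.32 × 427.6 = 136.8 lbmol/h = 1ξ₁ + 1ξ₂.
Selectivity: 1ξ₁ / (1ξ₂) = 7.69 → ξ₁ = 7.69 ξ₂.
Substitute: (1·7.69 + 1) ξ₂ = 136.8 → ξ₂ = 15.74 lbmol/h, ξ₁ = 121.1 lbmol/h.
Outlet amounts (n = n₀ + Σ ν·ξ):
  P: 427.6 − 1(121.1) − 1(15.74) = 290.7
  U: 763.4 − 2(121.1) − 1(15.74) = 505.5
  R: 0 + 1(121.1) = 121.1
  V: 0 + 1(15.74) = 15.74

121 lbmol/h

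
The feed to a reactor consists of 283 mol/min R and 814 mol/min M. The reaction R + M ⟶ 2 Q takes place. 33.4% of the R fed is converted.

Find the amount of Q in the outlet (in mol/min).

189 mol/min

R reacted = 0.334 × 283 = 94.52 mol/min; ν_R = −1, so ξ = 94.52/1 = 94.52 mol/min.
Outlet amounts (n = n₀ + ν ξ):
  R: 283 − 1(94.52) = 188.5
  M: 814 − 1(94.52) = 719.5
  Q: 0 + 2(94.52) = 189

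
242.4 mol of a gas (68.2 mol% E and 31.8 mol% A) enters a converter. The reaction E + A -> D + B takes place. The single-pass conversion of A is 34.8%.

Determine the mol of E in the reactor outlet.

A reacted = 0.348 × 77.08 = 26.82 mol; ν_A = −1, so ξ = 26.82/1 = 26.82 mol.
Outlet amounts (n = n₀ + ν ξ):
  E: 165.3 − 1(26.82) = 138.5
  A: 77.08 − 1(26.82) = 50.26
  D: 0 + 1(26.82) = 26.82
  B: 0 + 1(26.82) = 26.82

138 mol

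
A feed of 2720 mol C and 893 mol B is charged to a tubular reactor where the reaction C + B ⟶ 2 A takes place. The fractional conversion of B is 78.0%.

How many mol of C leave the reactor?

B reacted = 0.78 × 893 = 696.5 mol; ν_B = −1, so ξ = 696.5/1 = 696.5 mol.
Outlet amounts (n = n₀ + ν ξ):
  C: 2720 − 1(696.5) = 2023
  B: 893 − 1(696.5) = 196.5
  A: 0 + 2(696.5) = 1393

2020 mol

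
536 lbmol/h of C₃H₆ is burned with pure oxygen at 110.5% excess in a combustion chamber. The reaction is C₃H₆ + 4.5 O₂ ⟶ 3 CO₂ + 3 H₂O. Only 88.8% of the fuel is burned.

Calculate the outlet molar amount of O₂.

2940 lbmol/h

Stoichiometric O₂ = 4.5 × 536 = 2412 lbmol/h; O₂ fed = 2412 × 2.105 = 5077 lbmol/h.
Fuel reacted = 0.888 × 536 → ξ = 476 lbmol/h.
Outlet (n = n₀ + ν ξ):
  C₃H₆: 536 − 1(476) = 60.03
  O₂: 5077 − 4.5(476) = 2935
  CO₂: 0 + 3(476) = 1428
  H₂O: 0 + 3(476) = 1428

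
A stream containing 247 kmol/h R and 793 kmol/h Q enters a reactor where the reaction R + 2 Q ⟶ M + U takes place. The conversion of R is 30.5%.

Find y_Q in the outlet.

R reacted = 0.305 × 247 = 75.33 kmol/h; ν_R = −1, so ξ = 75.33/1 = 75.33 kmol/h.
Outlet amounts (n = n₀ + ν ξ):
  R: 247 − 1(75.33) = 171.7
  Q: 793 − 2(75.33) = 642.3
  M: 0 + 1(75.33) = 75.33
  U: 0 + 1(75.33) = 75.33
Total out = 964.7 kmol/h; y_Q = 642.3 / 964.7 = 0.6659.

0.666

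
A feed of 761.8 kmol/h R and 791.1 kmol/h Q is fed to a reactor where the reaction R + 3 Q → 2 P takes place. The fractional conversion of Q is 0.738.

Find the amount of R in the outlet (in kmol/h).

Q reacted = 0.738 × 791.1 = 583.8 kmol/h; ν_Q = −3, so ξ = 583.8/3 = 194.6 kmol/h.
Outlet amounts (n = n₀ + ν ξ):
  R: 761.8 − 1(194.6) = 567.2
  Q: 791.1 − 3(194.6) = 207.3
  P: 0 + 2(194.6) = 389.2

567 kmol/h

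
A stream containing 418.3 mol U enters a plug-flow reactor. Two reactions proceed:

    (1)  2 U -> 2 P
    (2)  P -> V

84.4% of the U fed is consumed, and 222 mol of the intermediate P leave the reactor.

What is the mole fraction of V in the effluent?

Conversion of U: U consumed = 2ξ₁ = 0.844 × 418.3 → ξ₁ = 176.5 mol.
P balance: n_P = 0 + 2ξ₁ − 1ξ₂ = 222 → ξ₂ = (2·176.5 − 222)/1 = 131 mol.
Outlet amounts (n = n₀ + Σ ν·ξ):
  U: 418.3 − 2(176.5) = 65.25
  P: 0 + 2(176.5) − 1(131) = 222
  V: 0 + 1(131) = 131
Total out = 418.3 mol; y_V = 131 / 418.3 = 0.3133.

0.313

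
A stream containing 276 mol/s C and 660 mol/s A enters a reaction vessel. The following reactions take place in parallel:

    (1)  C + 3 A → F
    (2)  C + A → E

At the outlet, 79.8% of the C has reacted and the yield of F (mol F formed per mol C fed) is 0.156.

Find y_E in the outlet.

0.281

Yield of F: 1ξ₁ / 276 = 0.156 → ξ₁ = 43.06 mol/s.
Conversion of C: 1ξ₁ + 1ξ₂ = 0.798 × 276 = 220.2 → ξ₂ = 177.2 mol/s.
Outlet amounts (n = n₀ + Σ ν·ξ):
  C: 276 − 1(43.06) − 1(177.2) = 55.75
  A: 660 − 3(43.06) − 1(177.2) = 353.6
  F: 0 + 1(43.06) = 43.06
  E: 0 + 1(177.2) = 177.2
Total out = 629.6 mol/s; y_E = 177.2 / 629.6 = 0.2814.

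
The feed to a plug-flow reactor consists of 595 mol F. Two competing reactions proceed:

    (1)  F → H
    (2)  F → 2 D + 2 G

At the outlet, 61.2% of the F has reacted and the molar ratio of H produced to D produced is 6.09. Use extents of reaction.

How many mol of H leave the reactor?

Conversion of F: F consumed = 0.612 × 595 = 364.1 mol = 1ξ₁ + 1ξ₂.
Selectivity: 1ξ₁ / (2ξ₂) = 6.09 → ξ₁ = 12.18 ξ₂.
Substitute: (1·12.18 + 1) ξ₂ = 364.1 → ξ₂ = 27.63 mol, ξ₁ = 336.5 mol.
Outlet amounts (n = n₀ + Σ ν·ξ):
  F: 595 − 1(336.5) − 1(27.63) = 230.9
  H: 0 + 1(336.5) = 336.5
  D: 0 + 2(27.63) = 55.26
  G: 0 + 2(27.63) = 55.26

337 mol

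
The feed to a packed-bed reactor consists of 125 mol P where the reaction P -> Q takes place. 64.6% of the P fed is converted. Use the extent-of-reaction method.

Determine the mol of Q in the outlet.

80.8 mol

P reacted = 0.646 × 125 = 80.75 mol; ν_P = −1, so ξ = 80.75/1 = 80.75 mol.
Outlet amounts (n = n₀ + ν ξ):
  P: 125 − 1(80.75) = 44.25
  Q: 0 + 1(80.75) = 80.75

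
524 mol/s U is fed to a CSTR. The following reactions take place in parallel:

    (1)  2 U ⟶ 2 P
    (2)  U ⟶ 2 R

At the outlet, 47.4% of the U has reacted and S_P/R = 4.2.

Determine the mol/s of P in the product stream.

Conversion of U: U consumed = 0.474 × 524 = 248.4 mol/s = 2ξ₁ + 1ξ₂.
Selectivity: 2ξ₁ / (2ξ₂) = 4.2 → ξ₁ = 4.2 ξ₂.
Substitute: (2·4.2 + 1) ξ₂ = 248.4 → ξ₂ = 26.42 mol/s, ξ₁ = 111 mol/s.
Outlet amounts (n = n₀ + Σ ν·ξ):
  U: 524 − 2(111) − 1(26.42) = 275.6
  P: 0 + 2(111) = 222
  R: 0 + 2(26.42) = 52.85

222 mol/s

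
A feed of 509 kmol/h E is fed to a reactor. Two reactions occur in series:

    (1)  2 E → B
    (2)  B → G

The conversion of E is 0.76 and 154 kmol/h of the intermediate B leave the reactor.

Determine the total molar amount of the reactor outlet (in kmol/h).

316 kmol/h

Conversion of E: E consumed = 2ξ₁ = 0.76 × 509 → ξ₁ = 193.4 kmol/h.
B balance: n_B = 0 + 1ξ₁ − 1ξ₂ = 154 → ξ₂ = (1·193.4 − 154)/1 = 39.42 kmol/h.
Outlet amounts (n = n₀ + Σ ν·ξ):
  E: 509 − 2(193.4) = 122.2
  B: 0 + 1(193.4) − 1(39.42) = 154
  G: 0 + 1(39.42) = 39.42
Total out = 122.2 + 154 + 39.42 = 315.6 kmol/h.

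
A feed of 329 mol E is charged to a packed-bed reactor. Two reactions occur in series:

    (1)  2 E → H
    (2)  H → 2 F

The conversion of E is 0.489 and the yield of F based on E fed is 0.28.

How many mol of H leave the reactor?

34.4 mol

Conversion of E: E consumed = 2ξ₁ = 0.489 × 329 → ξ₁ = 80.44 mol.
Yield of F: 2ξ₂ / 329 = 0.28 → ξ₂ = 46.06 mol.
Outlet amounts (n = n₀ + Σ ν·ξ):
  E: 329 − 2(80.44) = 168.1
  H: 0 + 1(80.44) − 1(46.06) = 34.38
  F: 0 + 2(46.06) = 92.12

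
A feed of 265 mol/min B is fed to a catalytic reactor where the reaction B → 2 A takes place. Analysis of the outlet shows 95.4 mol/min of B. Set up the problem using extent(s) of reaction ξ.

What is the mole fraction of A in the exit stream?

0.78

For B: n = n₀ − 1ξ → 95.4 = 265 − 1ξ, giving ξ = 169.6 mol/min.
Outlet amounts (n = n₀ + ν ξ):
  B: 265 − 1(169.6) = 95.4
  A: 0 + 2(169.6) = 339.2
Total out = 434.6 mol/min; y_A = 339.2 / 434.6 = 0.7805.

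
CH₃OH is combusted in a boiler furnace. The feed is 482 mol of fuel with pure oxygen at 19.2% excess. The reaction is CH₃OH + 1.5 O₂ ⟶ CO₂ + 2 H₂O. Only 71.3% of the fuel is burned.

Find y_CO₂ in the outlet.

Stoichiometric O₂ = 1.5 × 482 = 723 mol; O₂ fed = 723 × 1.192 = 861.8 mol.
Fuel reacted = 0.713 × 482 → ξ = 343.7 mol.
Outlet (n = n₀ + ν ξ):
  CH₃OH: 482 − 1(343.7) = 138.3
  O₂: 861.8 − 1.5(343.7) = 346.3
  CO₂: 0 + 1(343.7) = 343.7
  H₂O: 0 + 2(343.7) = 687.3
Total out = 1516 mol; y_CO₂ = 343.7 / 1516 = 0.2267.

0.227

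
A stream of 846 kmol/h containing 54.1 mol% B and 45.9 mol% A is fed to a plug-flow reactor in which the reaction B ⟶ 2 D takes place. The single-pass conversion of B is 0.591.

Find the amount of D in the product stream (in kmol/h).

B reacted = 0.591 × 457.7 = 270.5 kmol/h; ν_B = −1, so ξ = 270.5/1 = 270.5 kmol/h.
Outlet amounts (n = n₀ + ν ξ):
  B: 457.7 − 1(270.5) = 187.2
  D: 0 + 2(270.5) = 541
  A: 388.3 (inert)

541 kmol/h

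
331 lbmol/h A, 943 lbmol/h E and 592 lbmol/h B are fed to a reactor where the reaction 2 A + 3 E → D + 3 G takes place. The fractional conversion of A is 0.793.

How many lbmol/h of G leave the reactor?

394 lbmol/h

A reacted = 0.793 × 331 = 262.5 lbmol/h; ν_A = −2, so ξ = 262.5/2 = 131.2 lbmol/h.
Outlet amounts (n = n₀ + ν ξ):
  A: 331 − 2(131.2) = 68.52
  E: 943 − 3(131.2) = 549.3
  D: 0 + 1(131.2) = 131.2
  G: 0 + 3(131.2) = 393.7
  B: 592 (inert)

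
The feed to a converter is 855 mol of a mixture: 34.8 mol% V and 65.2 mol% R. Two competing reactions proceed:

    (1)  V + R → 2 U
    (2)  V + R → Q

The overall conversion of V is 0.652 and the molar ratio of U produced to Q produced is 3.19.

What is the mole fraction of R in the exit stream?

0.466

Conversion of V: V consumed = 0.652 × 297.5 = 194 mol = 1ξ₁ + 1ξ₂.
Selectivity: 2ξ₁ / (1ξ₂) = 3.19 → ξ₁ = 1.595 ξ₂.
Substitute: (1·1.595 + 1) ξ₂ = 194 → ξ₂ = 74.76 mol, ξ₁ = 119.2 mol.
Outlet amounts (n = n₀ + Σ ν·ξ):
  V: 297.5 − 1(119.2) − 1(74.76) = 103.5
  R: 557.5 − 1(119.2) − 1(74.76) = 363.5
  U: 0 + 2(119.2) = 238.5
  Q: 0 + 1(74.76) = 74.76
Total out = 780.2 mol; y_R = 363.5 / 780.2 = 0.4658.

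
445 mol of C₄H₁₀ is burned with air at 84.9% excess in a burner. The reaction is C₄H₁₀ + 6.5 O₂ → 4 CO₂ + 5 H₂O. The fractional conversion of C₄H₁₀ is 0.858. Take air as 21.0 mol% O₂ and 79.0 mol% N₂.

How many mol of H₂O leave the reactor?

Stoichiometric O₂ = 6.5 × 445 = 2892 mol; O₂ fed = 2892 × 1.849 = 5348 mol.
N₂ fed = 5348 × 79/21 = 20120 mol.
Fuel reacted = 0.858 × 445 → ξ = 381.8 mol.
Outlet (n = n₀ + ν ξ):
  C₄H₁₀: 445 − 1(381.8) = 63.19
  O₂: 5348 − 6.5(381.8) = 2866
  N₂: 20120 (inert)
  CO₂: 0 + 4(381.8) = 1527
  H₂O: 0 + 5(381.8) = 1909

1910 mol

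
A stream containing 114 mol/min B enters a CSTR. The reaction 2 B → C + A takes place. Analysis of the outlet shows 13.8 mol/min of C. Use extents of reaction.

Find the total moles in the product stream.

114 mol/min

For C: n = n₀ + 1ξ → 13.8 = 0 + 1ξ, giving ξ = 13.8 mol/min.
Outlet amounts (n = n₀ + ν ξ):
  B: 114 − 2(13.8) = 86.4
  C: 0 + 1(13.8) = 13.8
  A: 0 + 1(13.8) = 13.8
Total out = 86.4 + 13.8 + 13.8 = 114 mol/min.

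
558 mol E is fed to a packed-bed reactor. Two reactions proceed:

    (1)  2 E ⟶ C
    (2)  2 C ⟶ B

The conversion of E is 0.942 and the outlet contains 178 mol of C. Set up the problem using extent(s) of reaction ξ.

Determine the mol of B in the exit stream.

42.4 mol

Conversion of E: E consumed = 2ξ₁ = 0.942 × 558 → ξ₁ = 262.8 mol.
C balance: n_C = 0 + 1ξ₁ − 2ξ₂ = 178 → ξ₂ = (1·262.8 − 178)/2 = 42.41 mol.
Outlet amounts (n = n₀ + Σ ν·ξ):
  E: 558 − 2(262.8) = 32.36
  C: 0 + 1(262.8) − 2(42.41) = 178
  B: 0 + 1(42.41) = 42.41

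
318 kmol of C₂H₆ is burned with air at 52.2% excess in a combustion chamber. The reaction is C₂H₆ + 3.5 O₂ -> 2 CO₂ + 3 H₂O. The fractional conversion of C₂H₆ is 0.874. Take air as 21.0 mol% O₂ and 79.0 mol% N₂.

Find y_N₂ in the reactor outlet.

Stoichiometric O₂ = 3.5 × 318 = 1113 kmol; O₂ fed = 1113 × 1.522 = 1694 kmol.
N₂ fed = 1694 × 79/21 = 6373 kmol.
Fuel reacted = 0.874 × 318 → ξ = 277.9 kmol.
Outlet (n = n₀ + ν ξ):
  C₂H₆: 318 − 1(277.9) = 40.07
  O₂: 1694 − 3.5(277.9) = 721.2
  N₂: 6373 (inert)
  CO₂: 0 + 2(277.9) = 555.9
  H₂O: 0 + 3(277.9) = 833.8
Total out = 8524 kmol; y_N₂ = 6373 / 8524 = 0.7476.

0.748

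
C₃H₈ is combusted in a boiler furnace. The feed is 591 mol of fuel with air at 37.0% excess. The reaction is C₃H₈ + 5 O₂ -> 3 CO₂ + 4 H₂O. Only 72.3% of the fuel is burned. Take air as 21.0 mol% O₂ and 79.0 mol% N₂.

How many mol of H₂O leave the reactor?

1710 mol

Stoichiometric O₂ = 5 × 591 = 2955 mol; O₂ fed = 2955 × 1.370 = 4048 mol.
N₂ fed = 4048 × 79/21 = 15230 mol.
Fuel reacted = 0.723 × 591 → ξ = 427.3 mol.
Outlet (n = n₀ + ν ξ):
  C₃H₈: 591 − 1(427.3) = 163.7
  O₂: 4048 − 5(427.3) = 1912
  N₂: 15230 (inert)
  CO₂: 0 + 3(427.3) = 1282
  H₂O: 0 + 4(427.3) = 1709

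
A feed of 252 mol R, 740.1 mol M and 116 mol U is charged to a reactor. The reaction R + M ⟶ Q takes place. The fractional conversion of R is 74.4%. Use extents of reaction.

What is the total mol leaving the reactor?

921 mol

R reacted = 0.744 × 252 = 187.5 mol; ν_R = −1, so ξ = 187.5/1 = 187.5 mol.
Outlet amounts (n = n₀ + ν ξ):
  R: 252 − 1(187.5) = 64.51
  M: 740.1 − 1(187.5) = 552.6
  Q: 0 + 1(187.5) = 187.5
  U: 116 (inert)
Total out = 64.51 + 552.6 + 187.5 + 116 = 920.6 mol.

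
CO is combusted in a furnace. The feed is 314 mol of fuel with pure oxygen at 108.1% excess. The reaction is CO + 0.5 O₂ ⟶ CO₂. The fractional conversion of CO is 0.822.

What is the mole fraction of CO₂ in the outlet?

0.504

Stoichiometric O₂ = 0.5 × 314 = 157 mol; O₂ fed = 157 × 2.081 = 326.7 mol.
Fuel reacted = 0.822 × 314 → ξ = 258.1 mol.
Outlet (n = n₀ + ν ξ):
  CO: 314 − 1(258.1) = 55.89
  O₂: 326.7 − 0.5(258.1) = 197.7
  CO₂: 0 + 1(258.1) = 258.1
Total out = 511.7 mol; y_CO₂ = 258.1 / 511.7 = 0.5044.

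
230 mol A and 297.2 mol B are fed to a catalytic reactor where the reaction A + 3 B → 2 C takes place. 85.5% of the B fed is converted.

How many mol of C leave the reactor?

B reacted = 0.855 × 297.2 = 254.1 mol; ν_B = −3, so ξ = 254.1/3 = 84.7 mol.
Outlet amounts (n = n₀ + ν ξ):
  A: 230 − 1(84.7) = 145.3
  B: 297.2 − 3(84.7) = 43.09
  C: 0 + 2(84.7) = 169.4

169 mol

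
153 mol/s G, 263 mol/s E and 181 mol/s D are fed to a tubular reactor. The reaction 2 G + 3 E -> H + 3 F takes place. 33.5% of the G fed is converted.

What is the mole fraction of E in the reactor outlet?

G reacted = 0.335 × 153 = 51.26 mol/s; ν_G = −2, so ξ = 51.26/2 = 25.63 mol/s.
Outlet amounts (n = n₀ + ν ξ):
  G: 153 − 2(25.63) = 101.7
  E: 263 − 3(25.63) = 186.1
  H: 0 + 1(25.63) = 25.63
  F: 0 + 3(25.63) = 76.88
  D: 181 (inert)
Total out = 571.4 mol/s; y_E = 186.1 / 571.4 = 0.3257.

0.326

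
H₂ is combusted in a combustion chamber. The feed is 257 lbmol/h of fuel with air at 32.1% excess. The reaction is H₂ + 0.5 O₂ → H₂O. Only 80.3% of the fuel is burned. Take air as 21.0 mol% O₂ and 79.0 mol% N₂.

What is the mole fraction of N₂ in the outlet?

Stoichiometric O₂ = 0.5 × 257 = 128.5 lbmol/h; O₂ fed = 128.5 × 1.321 = 169.7 lbmol/h.
N₂ fed = 169.7 × 79/21 = 638.6 lbmol/h.
Fuel reacted = 0.803 × 257 → ξ = 206.4 lbmol/h.
Outlet (n = n₀ + ν ξ):
  H₂: 257 − 1(206.4) = 50.63
  O₂: 169.7 − 0.5(206.4) = 66.56
  N₂: 638.6 (inert)
  H₂O: 0 + 1(206.4) = 206.4
Total out = 962.1 lbmol/h; y_N₂ = 638.6 / 962.1 = 0.6637.

0.664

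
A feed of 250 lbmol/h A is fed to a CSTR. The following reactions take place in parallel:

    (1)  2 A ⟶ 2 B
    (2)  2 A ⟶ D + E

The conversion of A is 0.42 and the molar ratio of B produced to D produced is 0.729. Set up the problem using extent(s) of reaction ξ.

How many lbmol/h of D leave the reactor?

Conversion of A: A consumed = 0.42 × 250 = 105 lbmol/h = 2ξ₁ + 2ξ₂.
Selectivity: 2ξ₁ / (1ξ₂) = 0.729 → ξ₁ = 0.3645 ξ₂.
Substitute: (2·0.3645 + 2) ξ₂ = 105 → ξ₂ = 38.48 lbmol/h, ξ₁ = 14.02 lbmol/h.
Outlet amounts (n = n₀ + Σ ν·ξ):
  A: 250 − 2(14.02) − 2(38.48) = 145
  B: 0 + 2(14.02) = 28.05
  D: 0 + 1(38.48) = 38.48
  E: 0 + 1(38.48) = 38.48

38.5 lbmol/h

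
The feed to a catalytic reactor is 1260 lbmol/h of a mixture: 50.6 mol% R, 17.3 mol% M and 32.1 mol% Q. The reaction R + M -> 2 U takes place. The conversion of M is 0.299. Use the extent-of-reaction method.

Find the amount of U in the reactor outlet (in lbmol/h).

130 lbmol/h

M reacted = 0.299 × 218 = 65.18 lbmol/h; ν_M = −1, so ξ = 65.18/1 = 65.18 lbmol/h.
Outlet amounts (n = n₀ + ν ξ):
  R: 637.6 − 1(65.18) = 572.4
  M: 218 − 1(65.18) = 152.8
  U: 0 + 2(65.18) = 130.4
  Q: 404.5 (inert)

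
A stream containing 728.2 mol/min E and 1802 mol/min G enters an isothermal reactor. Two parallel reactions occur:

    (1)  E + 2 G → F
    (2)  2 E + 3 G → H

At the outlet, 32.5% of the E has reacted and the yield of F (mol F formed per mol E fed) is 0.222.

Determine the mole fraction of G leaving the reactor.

Yield of F: 1ξ₁ / 728.2 = 0.222 → ξ₁ = 161.7 mol/min.
Conversion of E: 1ξ₁ + 2ξ₂ = 0.325 × 728.2 = 236.7 → ξ₂ = 37.5 mol/min.
Outlet amounts (n = n₀ + Σ ν·ξ):
  E: 728.2 − 1(161.7) − 2(37.5) = 491.5
  G: 1802 − 2(161.7) − 3(37.5) = 1366
  F: 0 + 1(161.7) = 161.7
  H: 0 + 1(37.5) = 37.5
Total out = 2057 mol/min; y_G = 1366 / 2057 = 0.6642.

0.664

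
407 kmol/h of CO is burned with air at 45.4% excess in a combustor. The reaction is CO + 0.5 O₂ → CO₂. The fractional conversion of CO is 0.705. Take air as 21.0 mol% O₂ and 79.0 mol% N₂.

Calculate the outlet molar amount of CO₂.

287 kmol/h

Stoichiometric O₂ = 0.5 × 407 = 203.5 kmol/h; O₂ fed = 203.5 × 1.454 = 295.9 kmol/h.
N₂ fed = 295.9 × 79/21 = 1113 kmol/h.
Fuel reacted = 0.705 × 407 → ξ = 286.9 kmol/h.
Outlet (n = n₀ + ν ξ):
  CO: 407 − 1(286.9) = 120.1
  O₂: 295.9 − 0.5(286.9) = 152.4
  N₂: 1113 (inert)
  CO₂: 0 + 1(286.9) = 286.9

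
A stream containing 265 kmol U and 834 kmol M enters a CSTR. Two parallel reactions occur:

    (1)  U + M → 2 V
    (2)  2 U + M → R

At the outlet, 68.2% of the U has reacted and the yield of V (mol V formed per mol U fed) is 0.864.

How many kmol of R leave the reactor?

Yield of V: 2ξ₁ / 265 = 0.864 → ξ₁ = 114.5 kmol.
Conversion of U: 1ξ₁ + 2ξ₂ = 0.682 × 265 = 180.7 → ξ₂ = 33.13 kmol.
Outlet amounts (n = n₀ + Σ ν·ξ):
  U: 265 − 1(114.5) − 2(33.13) = 84.27
  M: 834 − 1(114.5) − 1(33.13) = 686.4
  V: 0 + 2(114.5) = 229
  R: 0 + 1(33.13) = 33.13

33.1 kmol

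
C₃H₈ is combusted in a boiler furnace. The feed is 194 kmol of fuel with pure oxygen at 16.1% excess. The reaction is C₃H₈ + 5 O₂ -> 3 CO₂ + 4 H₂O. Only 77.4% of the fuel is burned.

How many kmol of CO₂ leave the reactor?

Stoichiometric O₂ = 5 × 194 = 970 kmol; O₂ fed = 970 × 1.161 = 1126 kmol.
Fuel reacted = 0.774 × 194 → ξ = 150.2 kmol.
Outlet (n = n₀ + ν ξ):
  C₃H₈: 194 − 1(150.2) = 43.84
  O₂: 1126 − 5(150.2) = 375.4
  CO₂: 0 + 3(150.2) = 450.5
  H₂O: 0 + 4(150.2) = 600.6

450 kmol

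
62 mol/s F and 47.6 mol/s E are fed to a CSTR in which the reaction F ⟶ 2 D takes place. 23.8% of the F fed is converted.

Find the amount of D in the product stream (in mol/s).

F reacted = 0.238 × 62 = 14.76 mol/s; ν_F = −1, so ξ = 14.76/1 = 14.76 mol/s.
Outlet amounts (n = n₀ + ν ξ):
  F: 62 − 1(14.76) = 47.24
  D: 0 + 2(14.76) = 29.51
  E: 47.6 (inert)

29.5 mol/s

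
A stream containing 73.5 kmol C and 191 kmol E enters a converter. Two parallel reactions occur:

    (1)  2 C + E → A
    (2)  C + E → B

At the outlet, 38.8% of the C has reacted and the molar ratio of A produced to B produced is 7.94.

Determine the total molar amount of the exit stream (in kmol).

Conversion of C: C consumed = 0.388 × 73.5 = 28.52 kmol = 2ξ₁ + 1ξ₂.
Selectivity: 1ξ₁ / (1ξ₂) = 7.94 → ξ₁ = 7.94 ξ₂.
Substitute: (2·7.94 + 1) ξ₂ = 28.52 → ξ₂ = 1.689 kmol, ξ₁ = 13.41 kmol.
Outlet amounts (n = n₀ + Σ ν·ξ):
  C: 73.5 − 2(13.41) − 1(1.689) = 44.98
  E: 191 − 1(13.41) − 1(1.689) = 175.9
  A: 0 + 1(13.41) = 13.41
  B: 0 + 1(1.689) = 1.689
Total out = 44.98 + 175.9 + 13.41 + 1.689 = 236 kmol.

236 kmol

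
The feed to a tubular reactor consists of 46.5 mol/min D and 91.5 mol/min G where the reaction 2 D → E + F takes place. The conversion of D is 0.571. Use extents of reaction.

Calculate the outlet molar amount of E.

D reacted = 0.571 × 46.5 = 26.55 mol/min; ν_D = −2, so ξ = 26.55/2 = 13.28 mol/min.
Outlet amounts (n = n₀ + ν ξ):
  D: 46.5 − 2(13.28) = 19.95
  E: 0 + 1(13.28) = 13.28
  F: 0 + 1(13.28) = 13.28
  G: 91.5 (inert)

13.3 mol/min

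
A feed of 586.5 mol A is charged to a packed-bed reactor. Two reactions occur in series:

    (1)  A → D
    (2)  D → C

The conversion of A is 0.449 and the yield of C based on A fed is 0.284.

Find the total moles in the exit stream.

586 mol

Conversion of A: A consumed = 1ξ₁ = 0.449 × 586.5 → ξ₁ = 263.3 mol.
Yield of C: 1ξ₂ / 586.5 = 0.284 → ξ₂ = 166.6 mol.
Outlet amounts (n = n₀ + Σ ν·ξ):
  A: 586.5 − 1(263.3) = 323.2
  D: 0 + 1(263.3) − 1(166.6) = 96.77
  C: 0 + 1(166.6) = 166.6
Total out = 323.2 + 96.77 + 166.6 = 586.5 mol.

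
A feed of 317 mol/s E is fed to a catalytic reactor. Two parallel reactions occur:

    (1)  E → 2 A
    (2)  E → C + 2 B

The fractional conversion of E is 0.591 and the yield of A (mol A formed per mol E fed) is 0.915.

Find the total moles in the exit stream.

547 mol/s

Yield of A: 2ξ₁ / 317 = 0.915 → ξ₁ = 145 mol/s.
Conversion of E: 1ξ₁ + 1ξ₂ = 0.591 × 317 = 187.3 → ξ₂ = 42.32 mol/s.
Outlet amounts (n = n₀ + Σ ν·ξ):
  E: 317 − 1(145) − 1(42.32) = 129.7
  A: 0 + 2(145) = 290.1
  C: 0 + 1(42.32) = 42.32
  B: 0 + 2(42.32) = 84.64
Total out = 129.7 + 290.1 + 42.32 + 84.64 = 546.7 mol/s.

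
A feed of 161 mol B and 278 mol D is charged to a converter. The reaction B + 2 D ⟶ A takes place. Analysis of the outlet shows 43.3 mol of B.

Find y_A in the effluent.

For B: n = n₀ − 1ξ → 43.3 = 161 − 1ξ, giving ξ = 117.7 mol.
Outlet amounts (n = n₀ + ν ξ):
  B: 161 − 1(117.7) = 43.3
  D: 278 − 2(117.7) = 42.6
  A: 0 + 1(117.7) = 117.7
Total out = 203.6 mol; y_A = 117.7 / 203.6 = 0.5781.

0.578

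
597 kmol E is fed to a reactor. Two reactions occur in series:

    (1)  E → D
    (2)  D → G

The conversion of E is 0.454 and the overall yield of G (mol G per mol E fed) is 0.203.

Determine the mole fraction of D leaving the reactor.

Conversion of E: E consumed = 1ξ₁ = 0.454 × 597 → ξ₁ = 271 kmol.
Yield of G: 1ξ₂ / 597 = 0.203 → ξ₂ = 121.2 kmol.
Outlet amounts (n = n₀ + Σ ν·ξ):
  E: 597 − 1(271) = 326
  D: 0 + 1(271) − 1(121.2) = 149.8
  G: 0 + 1(121.2) = 121.2
Total out = 597 kmol; y_D = 149.8 / 597 = 0.251.

0.251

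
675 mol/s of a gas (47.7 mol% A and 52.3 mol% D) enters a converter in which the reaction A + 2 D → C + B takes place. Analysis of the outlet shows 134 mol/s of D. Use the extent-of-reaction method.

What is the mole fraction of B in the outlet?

0.194

For D: n = n₀ − 2ξ → 134 = 353 − 2ξ, giving ξ = 109.5 mol/s.
Outlet amounts (n = n₀ + ν ξ):
  A: 322 − 1(109.5) = 212.5
  D: 353 − 2(109.5) = 134
  C: 0 + 1(109.5) = 109.5
  B: 0 + 1(109.5) = 109.5
Total out = 565.5 mol/s; y_B = 109.5 / 565.5 = 0.1937.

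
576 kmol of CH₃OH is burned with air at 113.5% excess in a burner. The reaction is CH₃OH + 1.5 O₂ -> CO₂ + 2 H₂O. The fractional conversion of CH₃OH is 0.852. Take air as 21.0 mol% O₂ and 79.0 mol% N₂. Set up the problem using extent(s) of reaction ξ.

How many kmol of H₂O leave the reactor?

982 kmol

Stoichiometric O₂ = 1.5 × 576 = 864 kmol; O₂ fed = 864 × 2.135 = 1845 kmol.
N₂ fed = 1845 × 79/21 = 6939 kmol.
Fuel reacted = 0.852 × 576 → ξ = 490.8 kmol.
Outlet (n = n₀ + ν ξ):
  CH₃OH: 576 − 1(490.8) = 85.25
  O₂: 1845 − 1.5(490.8) = 1109
  N₂: 6939 (inert)
  CO₂: 0 + 1(490.8) = 490.8
  H₂O: 0 + 2(490.8) = 981.5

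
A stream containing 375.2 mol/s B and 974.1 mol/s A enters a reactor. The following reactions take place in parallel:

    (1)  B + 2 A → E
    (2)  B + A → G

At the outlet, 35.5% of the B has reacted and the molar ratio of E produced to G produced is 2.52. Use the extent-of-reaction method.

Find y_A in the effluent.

0.665

Conversion of B: B consumed = 0.355 × 375.2 = 133.2 mol/s = 1ξ₁ + 1ξ₂.
Selectivity: 1ξ₁ / (1ξ₂) = 2.52 → ξ₁ = 2.52 ξ₂.
Substitute: (1·2.52 + 1) ξ₂ = 133.2 → ξ₂ = 37.84 mol/s, ξ₁ = 95.36 mol/s.
Outlet amounts (n = n₀ + Σ ν·ξ):
  B: 375.2 − 1(95.36) − 1(37.84) = 242
  A: 974.1 − 2(95.36) − 1(37.84) = 745.5
  E: 0 + 1(95.36) = 95.36
  G: 0 + 1(37.84) = 37.84
Total out = 1121 mol/s; y_A = 745.5 / 1121 = 0.6652.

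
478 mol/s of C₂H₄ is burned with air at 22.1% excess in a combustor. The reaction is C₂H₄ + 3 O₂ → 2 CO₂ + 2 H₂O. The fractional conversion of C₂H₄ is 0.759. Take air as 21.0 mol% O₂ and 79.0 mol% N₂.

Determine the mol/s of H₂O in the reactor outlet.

Stoichiometric O₂ = 3 × 478 = 1434 mol/s; O₂ fed = 1434 × 1.221 = 1751 mol/s.
N₂ fed = 1751 × 79/21 = 6587 mol/s.
Fuel reacted = 0.759 × 478 → ξ = 362.8 mol/s.
Outlet (n = n₀ + ν ξ):
  C₂H₄: 478 − 1(362.8) = 115.2
  O₂: 1751 − 3(362.8) = 662.5
  N₂: 6587 (inert)
  CO₂: 0 + 2(362.8) = 725.6
  H₂O: 0 + 2(362.8) = 725.6

726 mol/s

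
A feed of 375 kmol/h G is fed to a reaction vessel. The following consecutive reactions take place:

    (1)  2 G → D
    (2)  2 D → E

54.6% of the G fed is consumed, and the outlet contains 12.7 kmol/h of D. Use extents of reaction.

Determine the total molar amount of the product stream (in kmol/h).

Conversion of G: G consumed = 2ξ₁ = 0.546 × 375 → ξ₁ = 102.4 kmol/h.
D balance: n_D = 0 + 1ξ₁ − 2ξ₂ = 12.7 → ξ₂ = (1·102.4 − 12.7)/2 = 44.84 kmol/h.
Outlet amounts (n = n₀ + Σ ν·ξ):
  G: 375 − 2(102.4) = 170.2
  D: 0 + 1(102.4) − 2(44.84) = 12.7
  E: 0 + 1(44.84) = 44.84
Total out = 170.2 + 12.7 + 44.84 = 227.8 kmol/h.

228 kmol/h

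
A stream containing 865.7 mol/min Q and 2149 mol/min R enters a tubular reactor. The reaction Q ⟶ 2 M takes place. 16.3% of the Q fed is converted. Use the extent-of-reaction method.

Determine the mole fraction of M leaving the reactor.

Q reacted = 0.163 × 865.7 = 141.1 mol/min; ν_Q = −1, so ξ = 141.1/1 = 141.1 mol/min.
Outlet amounts (n = n₀ + ν ξ):
  Q: 865.7 − 1(141.1) = 724.6
  M: 0 + 2(141.1) = 282.2
  R: 2149 (inert)
Total out = 3156 mol/min; y_M = 282.2 / 3156 = 0.08943.

0.0894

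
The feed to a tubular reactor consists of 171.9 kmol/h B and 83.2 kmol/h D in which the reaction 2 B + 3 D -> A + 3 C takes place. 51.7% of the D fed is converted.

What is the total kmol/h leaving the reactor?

D reacted = 0.517 × 83.2 = 43.01 kmol/h; ν_D = −3, so ξ = 43.01/3 = 14.34 kmol/h.
Outlet amounts (n = n₀ + ν ξ):
  B: 171.9 − 2(14.34) = 143.2
  D: 83.2 − 3(14.34) = 40.19
  A: 0 + 1(14.34) = 14.34
  C: 0 + 3(14.34) = 43.01
Total out = 143.2 + 40.19 + 14.34 + 43.01 = 240.8 kmol/h.

241 kmol/h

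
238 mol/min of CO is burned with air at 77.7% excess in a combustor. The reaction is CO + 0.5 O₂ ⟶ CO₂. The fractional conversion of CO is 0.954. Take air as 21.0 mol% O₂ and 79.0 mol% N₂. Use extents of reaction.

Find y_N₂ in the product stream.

Stoichiometric O₂ = 0.5 × 238 = 119 mol/min; O₂ fed = 119 × 1.777 = 211.5 mol/min.
N₂ fed = 211.5 × 79/21 = 795.5 mol/min.
Fuel reacted = 0.954 × 238 → ξ = 227.1 mol/min.
Outlet (n = n₀ + ν ξ):
  CO: 238 − 1(227.1) = 10.95
  O₂: 211.5 − 0.5(227.1) = 97.94
  N₂: 795.5 (inert)
  CO₂: 0 + 1(227.1) = 227.1
Total out = 1131 mol/min; y_N₂ = 795.5 / 1131 = 0.7031.

0.703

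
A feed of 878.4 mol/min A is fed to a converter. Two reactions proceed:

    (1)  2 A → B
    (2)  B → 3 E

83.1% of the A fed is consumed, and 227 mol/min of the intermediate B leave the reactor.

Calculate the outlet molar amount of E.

Conversion of A: A consumed = 2ξ₁ = 0.831 × 878.4 → ξ₁ = 365 mol/min.
B balance: n_B = 0 + 1ξ₁ − 1ξ₂ = 227 → ξ₂ = (1·365 − 227)/1 = 138 mol/min.
Outlet amounts (n = n₀ + Σ ν·ξ):
  A: 878.4 − 2(365) = 148.4
  B: 0 + 1(365) − 1(138) = 227
  E: 0 + 3(138) = 413.9

414 mol/min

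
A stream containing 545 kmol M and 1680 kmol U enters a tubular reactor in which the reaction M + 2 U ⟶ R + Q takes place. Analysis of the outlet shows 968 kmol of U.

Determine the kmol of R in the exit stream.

For U: n = n₀ − 2ξ → 968 = 1680 − 2ξ, giving ξ = 356 kmol.
Outlet amounts (n = n₀ + ν ξ):
  M: 545 − 1(356) = 189
  U: 1680 − 2(356) = 968
  R: 0 + 1(356) = 356
  Q: 0 + 1(356) = 356

356 kmol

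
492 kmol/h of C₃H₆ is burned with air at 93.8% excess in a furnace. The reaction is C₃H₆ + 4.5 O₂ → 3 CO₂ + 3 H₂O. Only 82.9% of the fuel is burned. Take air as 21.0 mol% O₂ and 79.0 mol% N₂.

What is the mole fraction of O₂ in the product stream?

Stoichiometric O₂ = 4.5 × 492 = 2214 kmol/h; O₂ fed = 2214 × 1.938 = 4291 kmol/h.
N₂ fed = 4291 × 79/21 = 16140 kmol/h.
Fuel reacted = 0.829 × 492 → ξ = 407.9 kmol/h.
Outlet (n = n₀ + ν ξ):
  C₃H₆: 492 − 1(407.9) = 84.13
  O₂: 4291 − 4.5(407.9) = 2455
  N₂: 16140 (inert)
  CO₂: 0 + 3(407.9) = 1224
  H₂O: 0 + 3(407.9) = 1224
Total out = 21130 kmol/h; y_O₂ = 2455 / 21130 = 0.1162.

0.116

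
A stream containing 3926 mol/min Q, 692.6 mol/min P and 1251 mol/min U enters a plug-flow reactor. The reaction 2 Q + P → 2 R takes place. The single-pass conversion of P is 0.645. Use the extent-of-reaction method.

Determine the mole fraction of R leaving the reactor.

0.165

P reacted = 0.645 × 692.6 = 446.7 mol/min; ν_P = −1, so ξ = 446.7/1 = 446.7 mol/min.
Outlet amounts (n = n₀ + ν ξ):
  Q: 3926 − 2(446.7) = 3033
  P: 692.6 − 1(446.7) = 245.9
  R: 0 + 2(446.7) = 893.5
  U: 1251 (inert)
Total out = 5423 mol/min; y_R = 893.5 / 5423 = 0.1648.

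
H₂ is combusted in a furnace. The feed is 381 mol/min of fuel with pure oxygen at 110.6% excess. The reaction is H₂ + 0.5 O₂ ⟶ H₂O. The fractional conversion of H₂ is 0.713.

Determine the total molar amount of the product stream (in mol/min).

Stoichiometric O₂ = 0.5 × 381 = 190.5 mol/min; O₂ fed = 190.5 × 2.106 = 401.2 mol/min.
Fuel reacted = 0.713 × 381 → ξ = 271.7 mol/min.
Outlet (n = n₀ + ν ξ):
  H₂: 381 − 1(271.7) = 109.3
  O₂: 401.2 − 0.5(271.7) = 265.4
  H₂O: 0 + 1(271.7) = 271.7
Total out = 109.3 + 265.4 + 271.7 = 646.4 mol/min.

646 mol/min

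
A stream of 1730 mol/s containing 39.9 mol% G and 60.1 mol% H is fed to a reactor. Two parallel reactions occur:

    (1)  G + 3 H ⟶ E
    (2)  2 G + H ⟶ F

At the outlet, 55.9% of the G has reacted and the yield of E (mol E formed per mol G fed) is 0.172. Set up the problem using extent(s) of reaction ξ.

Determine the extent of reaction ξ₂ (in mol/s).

Yield of E: 1ξ₁ / 690.3 = 0.172 → ξ₁ = 118.7 mol/s.
Conversion of G: 1ξ₁ + 2ξ₂ = 0.559 × 690.3 = 385.9 → ξ₂ = 133.6 mol/s.
Outlet amounts (n = n₀ + Σ ν·ξ):
  G: 690.3 − 1(118.7) − 2(133.6) = 304.4
  H: 1040 − 3(118.7) − 1(133.6) = 550
  E: 0 + 1(118.7) = 118.7
  F: 0 + 1(133.6) = 133.6

ξ₂ = 134 mol/s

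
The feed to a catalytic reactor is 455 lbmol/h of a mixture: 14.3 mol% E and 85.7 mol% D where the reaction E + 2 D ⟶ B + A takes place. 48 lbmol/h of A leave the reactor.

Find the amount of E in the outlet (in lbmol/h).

17.1 lbmol/h

For A: n = n₀ + 1ξ → 48 = 0 + 1ξ, giving ξ = 48 lbmol/h.
Outlet amounts (n = n₀ + ν ξ):
  E: 65.06 − 1(48) = 17.06
  D: 389.9 − 2(48) = 293.9
  B: 0 + 1(48) = 48
  A: 0 + 1(48) = 48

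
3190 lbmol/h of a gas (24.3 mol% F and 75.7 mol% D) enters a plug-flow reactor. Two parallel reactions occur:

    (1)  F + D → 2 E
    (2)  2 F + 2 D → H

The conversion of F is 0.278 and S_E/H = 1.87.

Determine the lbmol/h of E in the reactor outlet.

137 lbmol/h

Conversion of F: F consumed = 0.278 × 775.2 = 215.5 lbmol/h = 1ξ₁ + 2ξ₂.
Selectivity: 2ξ₁ / (1ξ₂) = 1.87 → ξ₁ = 0.935 ξ₂.
Substitute: (1·0.935 + 2) ξ₂ = 215.5 → ξ₂ = 73.42 lbmol/h, ξ₁ = 68.65 lbmol/h.
Outlet amounts (n = n₀ + Σ ν·ξ):
  F: 775.2 − 1(68.65) − 2(73.42) = 559.7
  D: 2415 − 1(68.65) − 2(73.42) = 2199
  E: 0 + 2(68.65) = 137.3
  H: 0 + 1(73.42) = 73.42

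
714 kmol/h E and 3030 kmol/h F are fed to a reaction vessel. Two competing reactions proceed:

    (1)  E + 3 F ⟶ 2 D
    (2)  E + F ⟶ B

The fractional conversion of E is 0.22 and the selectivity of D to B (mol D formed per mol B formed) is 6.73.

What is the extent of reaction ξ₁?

Conversion of E: E consumed = 0.22 × 714 = 157.1 kmol/h = 1ξ₁ + 1ξ₂.
Selectivity: 2ξ₁ / (1ξ₂) = 6.73 → ξ₁ = 3.365 ξ₂.
Substitute: (1·3.365 + 1) ξ₂ = 157.1 → ξ₂ = 35.99 kmol/h, ξ₁ = 121.1 kmol/h.
Outlet amounts (n = n₀ + Σ ν·ξ):
  E: 714 − 1(121.1) − 1(35.99) = 556.9
  F: 3030 − 3(121.1) − 1(35.99) = 2631
  D: 0 + 2(121.1) = 242.2
  B: 0 + 1(35.99) = 35.99

ξ₁ = 121 kmol/h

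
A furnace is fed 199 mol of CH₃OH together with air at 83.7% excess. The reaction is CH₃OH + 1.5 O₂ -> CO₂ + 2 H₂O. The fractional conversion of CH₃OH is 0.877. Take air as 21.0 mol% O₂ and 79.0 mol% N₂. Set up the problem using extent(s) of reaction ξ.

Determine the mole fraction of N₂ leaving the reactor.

Stoichiometric O₂ = 1.5 × 199 = 298.5 mol; O₂ fed = 298.5 × 1.837 = 548.3 mol.
N₂ fed = 548.3 × 79/21 = 2063 mol.
Fuel reacted = 0.877 × 199 → ξ = 174.5 mol.
Outlet (n = n₀ + ν ξ):
  CH₃OH: 199 − 1(174.5) = 24.48
  O₂: 548.3 − 1.5(174.5) = 286.6
  N₂: 2063 (inert)
  CO₂: 0 + 1(174.5) = 174.5
  H₂O: 0 + 2(174.5) = 349
Total out = 2897 mol; y_N₂ = 2063 / 2897 = 0.7119.

0.712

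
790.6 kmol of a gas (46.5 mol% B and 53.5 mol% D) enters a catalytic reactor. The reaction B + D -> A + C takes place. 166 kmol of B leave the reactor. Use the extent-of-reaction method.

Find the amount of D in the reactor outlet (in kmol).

For B: n = n₀ − 1ξ → 166 = 367.6 − 1ξ, giving ξ = 201.6 kmol.
Outlet amounts (n = n₀ + ν ξ):
  B: 367.6 − 1(201.6) = 166
  D: 423 − 1(201.6) = 221.3
  A: 0 + 1(201.6) = 201.6
  C: 0 + 1(201.6) = 201.6

221 kmol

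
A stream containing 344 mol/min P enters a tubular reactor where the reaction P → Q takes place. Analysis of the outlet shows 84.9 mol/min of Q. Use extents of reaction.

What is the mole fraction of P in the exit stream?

For Q: n = n₀ + 1ξ → 84.9 = 0 + 1ξ, giving ξ = 84.9 mol/min.
Outlet amounts (n = n₀ + ν ξ):
  P: 344 − 1(84.9) = 259.1
  Q: 0 + 1(84.9) = 84.9
Total out = 344 mol/min; y_P = 259.1 / 344 = 0.7532.

0.753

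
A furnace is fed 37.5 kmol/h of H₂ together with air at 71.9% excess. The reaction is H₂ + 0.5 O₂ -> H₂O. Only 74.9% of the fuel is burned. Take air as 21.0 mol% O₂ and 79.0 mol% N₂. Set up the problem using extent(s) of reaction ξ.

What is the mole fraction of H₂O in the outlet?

Stoichiometric O₂ = 0.5 × 37.5 = 18.75 kmol/h; O₂ fed = 18.75 × 1.719 = 32.23 kmol/h.
N₂ fed = 32.23 × 79/21 = 121.3 kmol/h.
Fuel reacted = 0.749 × 37.5 → ξ = 28.09 kmol/h.
Outlet (n = n₀ + ν ξ):
  H₂: 37.5 − 1(28.09) = 9.413
  O₂: 32.23 − 0.5(28.09) = 18.19
  N₂: 121.3 (inert)
  H₂O: 0 + 1(28.09) = 28.09
Total out = 176.9 kmol/h; y_H₂O = 28.09 / 176.9 = 0.1587.

0.159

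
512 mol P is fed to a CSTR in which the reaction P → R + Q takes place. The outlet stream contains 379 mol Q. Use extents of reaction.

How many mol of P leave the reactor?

133 mol

For Q: n = n₀ + 1ξ → 379 = 0 + 1ξ, giving ξ = 379 mol.
Outlet amounts (n = n₀ + ν ξ):
  P: 512 − 1(379) = 133
  R: 0 + 1(379) = 379
  Q: 0 + 1(379) = 379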